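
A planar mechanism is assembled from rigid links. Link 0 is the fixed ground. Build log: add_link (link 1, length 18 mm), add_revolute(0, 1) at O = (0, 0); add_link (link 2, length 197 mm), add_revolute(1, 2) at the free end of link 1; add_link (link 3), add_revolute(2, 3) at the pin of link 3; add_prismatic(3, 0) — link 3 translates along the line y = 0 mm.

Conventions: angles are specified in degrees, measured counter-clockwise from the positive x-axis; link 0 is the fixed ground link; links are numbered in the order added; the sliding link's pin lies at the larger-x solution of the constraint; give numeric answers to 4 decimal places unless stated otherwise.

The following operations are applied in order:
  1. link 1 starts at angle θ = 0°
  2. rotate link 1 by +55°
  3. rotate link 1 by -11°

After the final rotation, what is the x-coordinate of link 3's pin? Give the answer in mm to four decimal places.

geometry: r = 18 mm, L = 197 mm, e = 0 mm; θ starts at 0°
rotate link 1 by +55°: θ ← 0° +55° = 55°
rotate link 1 by -11°: θ ← 55° -11° = 44°
crank pin P = (r cos θ, r sin θ) = (12.948116, 12.503851)
h = r sin θ − e = 12.503851 − 0 = 12.503851
x = r cos θ + √(L² − h²) = 12.948116 + 196.602782 = 209.550898

209.5509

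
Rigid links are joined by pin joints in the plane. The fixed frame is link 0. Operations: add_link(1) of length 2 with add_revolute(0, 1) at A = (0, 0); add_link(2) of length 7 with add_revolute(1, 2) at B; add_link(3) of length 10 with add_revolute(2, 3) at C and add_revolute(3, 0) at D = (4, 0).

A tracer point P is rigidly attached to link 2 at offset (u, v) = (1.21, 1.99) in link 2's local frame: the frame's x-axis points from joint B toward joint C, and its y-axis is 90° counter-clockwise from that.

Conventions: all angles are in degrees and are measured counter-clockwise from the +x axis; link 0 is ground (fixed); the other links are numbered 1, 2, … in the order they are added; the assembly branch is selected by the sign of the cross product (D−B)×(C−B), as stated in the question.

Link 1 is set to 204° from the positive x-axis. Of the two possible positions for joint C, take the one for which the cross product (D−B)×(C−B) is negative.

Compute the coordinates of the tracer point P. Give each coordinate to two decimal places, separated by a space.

A=(0,0), D=(4.00,0)
B = A + 2.00·(cos204°, sin204°) = (-1.8271, -0.8135)
|BD| = 5.8836
circle(B,7.00) ∩ circle(D,10.00): a=-1.3923, h=6.8601
  candidates: C₊=(-4.1545,5.7883) cross=40.362; C₋=(-2.2575,-7.8002) cross=-40.362
  branch - wants cross < 0 → take C=(-2.2575,-7.8002) (cross=-40.362)
ex = (C−B)/|BC| = (-0.0615,-0.9981); ey = (0.9981,-0.0615)
P = B + 1.21·ex + 1.99·ey = (0.0847,-2.1435)

0.08 -2.14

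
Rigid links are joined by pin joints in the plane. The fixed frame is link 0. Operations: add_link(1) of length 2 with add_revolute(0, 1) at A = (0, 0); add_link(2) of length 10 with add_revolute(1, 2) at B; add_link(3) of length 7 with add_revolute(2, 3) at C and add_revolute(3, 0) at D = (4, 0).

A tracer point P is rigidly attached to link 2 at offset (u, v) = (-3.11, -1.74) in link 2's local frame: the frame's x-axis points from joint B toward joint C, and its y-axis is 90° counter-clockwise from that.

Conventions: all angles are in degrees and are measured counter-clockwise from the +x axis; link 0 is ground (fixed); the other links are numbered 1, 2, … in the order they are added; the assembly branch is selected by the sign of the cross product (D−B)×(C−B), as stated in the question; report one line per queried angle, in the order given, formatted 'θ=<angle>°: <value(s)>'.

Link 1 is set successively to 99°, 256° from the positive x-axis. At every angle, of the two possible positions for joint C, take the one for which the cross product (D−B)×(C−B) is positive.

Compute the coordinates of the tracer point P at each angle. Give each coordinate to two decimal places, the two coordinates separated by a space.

A=(0,0), D=(4.00,0)
θ=99°: B = A + 2.00·(cos99°, sin99°) = (-0.3129, 1.9754)
θ=99°: |BD| = 4.7437
θ=99°: circle(B,10.00) ∩ circle(D,7.00): a=7.7474, h=6.3228
θ=99°:   candidates: C₊=(9.3638,4.4978) cross=29.994; C₋=(4.0979,-6.9993) cross=-29.994
θ=99°:   branch + wants cross > 0 → take C=(9.3638,4.4978) (cross=29.994)
θ=99°: ex = (C−B)/|BC| = (0.9677,0.2522); ey = (-0.2522,0.9677)
θ=99°: P = B + -3.11·ex + -1.74·ey = (-2.8834,-0.4928)
θ=256°: B = A + 2.00·(cos256°, sin256°) = (-0.4838, -1.9406)
θ=256°: |BD| = 4.8858
θ=256°: circle(B,10.00) ∩ circle(D,7.00): a=7.6621, h=6.4259
θ=256°:   candidates: C₊=(3.9956,7.0000) cross=31.395; C₋=(9.1003,-4.7945) cross=-31.395
θ=256°:   branch + wants cross > 0 → take C=(3.9956,7.0000) (cross=31.395)
θ=256°: ex = (C−B)/|BC| = (0.4479,0.8941); ey = (-0.8941,0.4479)
θ=256°: P = B + -3.11·ex + -1.74·ey = (-0.3213,-5.5005)

θ=99°: -2.88 -0.49
θ=256°: -0.32 -5.50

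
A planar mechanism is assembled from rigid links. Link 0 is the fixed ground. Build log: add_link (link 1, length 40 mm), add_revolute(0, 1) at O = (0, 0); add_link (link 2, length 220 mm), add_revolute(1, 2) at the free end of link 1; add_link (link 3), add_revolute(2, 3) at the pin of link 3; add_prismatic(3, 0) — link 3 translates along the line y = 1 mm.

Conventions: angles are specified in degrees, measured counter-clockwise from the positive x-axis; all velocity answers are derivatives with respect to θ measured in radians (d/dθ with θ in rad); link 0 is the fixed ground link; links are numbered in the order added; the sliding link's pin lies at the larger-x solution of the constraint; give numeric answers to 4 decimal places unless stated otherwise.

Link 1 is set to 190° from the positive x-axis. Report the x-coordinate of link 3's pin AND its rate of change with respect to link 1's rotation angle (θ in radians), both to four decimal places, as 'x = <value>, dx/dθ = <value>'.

geometry: r = 40 mm, L = 220 mm, e = 1 mm
crank pin P = (r cos θ, r sin θ) = (-39.392310, -6.945927)
h = r sin θ − e = -6.945927 − 1 = -7.945927
x = r cos θ + √(L² − h²) = -39.392310 + 219.856458 = 180.464148
dx/dθ = −r sin θ − h·r cos θ/√(L² − h²) (θ in radians; h = -7.945927) = 5.522233

x = 180.4641, dx/dθ = 5.5222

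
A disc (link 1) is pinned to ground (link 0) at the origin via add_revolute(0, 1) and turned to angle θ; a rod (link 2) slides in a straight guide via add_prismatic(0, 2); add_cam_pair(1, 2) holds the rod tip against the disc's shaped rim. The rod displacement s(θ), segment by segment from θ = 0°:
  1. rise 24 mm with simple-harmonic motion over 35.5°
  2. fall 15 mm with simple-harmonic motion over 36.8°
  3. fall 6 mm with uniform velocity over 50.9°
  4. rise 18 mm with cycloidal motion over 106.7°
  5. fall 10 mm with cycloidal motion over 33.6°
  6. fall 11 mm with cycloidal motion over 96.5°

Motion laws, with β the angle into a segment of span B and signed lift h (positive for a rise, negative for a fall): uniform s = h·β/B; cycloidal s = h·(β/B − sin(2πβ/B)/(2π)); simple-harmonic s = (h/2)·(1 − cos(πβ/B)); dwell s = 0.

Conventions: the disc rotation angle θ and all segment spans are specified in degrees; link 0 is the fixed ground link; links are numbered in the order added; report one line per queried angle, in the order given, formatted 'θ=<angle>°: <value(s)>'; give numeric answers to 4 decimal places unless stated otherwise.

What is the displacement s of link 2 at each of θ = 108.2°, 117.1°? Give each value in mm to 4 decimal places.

segment 1 (0° to 35.5°, simple-harmonic, h = 24) is passed completely: s = 0.0000 + (24) = 24.0000
segment 2 (35.5° to 72.3°, simple-harmonic, h = -15) is passed completely: s = 24.0000 + (-15) = 9.0000
θ = 108.2° falls in segment 3 (72.3° to 123.2°, uniform, h = -6): β = 108.2 − 72.3 = 35.9°, B = 50.9°; Δs = -6·35.9/50.9 = -4.2318; s = 9.0000 − 4.2318 = 4.7682
θ = 117.1° falls in segment 3 (72.3° to 123.2°, uniform, h = -6): β = 117.1 − 72.3 = 44.8°, B = 50.9°; Δs = -6·44.8/50.9 = -5.2809; s = 9.0000 − 5.2809 = 3.7191

θ=108.2°: 4.7682
θ=117.1°: 3.7191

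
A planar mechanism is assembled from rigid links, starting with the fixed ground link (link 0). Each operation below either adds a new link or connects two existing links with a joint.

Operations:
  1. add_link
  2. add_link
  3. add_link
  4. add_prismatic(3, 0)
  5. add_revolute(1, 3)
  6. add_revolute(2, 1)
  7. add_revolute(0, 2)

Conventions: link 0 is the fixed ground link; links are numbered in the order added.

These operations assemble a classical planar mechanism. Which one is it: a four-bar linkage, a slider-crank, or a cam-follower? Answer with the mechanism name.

links: 4 (incl. ground); joints: 3 revolute, 1 prismatic, 0 higher (cam) pair, forming one closed loop
4 links, 3 revolutes + 1 prismatic in one loop → slider-crank

slider-crank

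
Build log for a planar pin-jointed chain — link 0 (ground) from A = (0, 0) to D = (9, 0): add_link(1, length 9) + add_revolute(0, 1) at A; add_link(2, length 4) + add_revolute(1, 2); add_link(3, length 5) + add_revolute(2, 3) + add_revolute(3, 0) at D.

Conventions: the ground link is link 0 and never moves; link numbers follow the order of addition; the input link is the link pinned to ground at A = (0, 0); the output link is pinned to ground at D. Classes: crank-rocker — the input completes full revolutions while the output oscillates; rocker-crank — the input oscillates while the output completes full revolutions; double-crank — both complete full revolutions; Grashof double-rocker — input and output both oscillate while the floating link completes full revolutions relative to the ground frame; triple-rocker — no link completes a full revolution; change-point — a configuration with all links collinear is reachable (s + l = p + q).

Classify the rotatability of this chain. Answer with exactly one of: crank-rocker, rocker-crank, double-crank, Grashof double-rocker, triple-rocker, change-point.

lengths: ground=9, input=9, coupler=4, output=5
sorted: s=4 (shortest), l=9 (longest), p+q=14
s + l = 13 vs p + q = 14
s + l < p + q (Grashof) with shortest = coupler link → Grashof double-rocker

Grashof double-rocker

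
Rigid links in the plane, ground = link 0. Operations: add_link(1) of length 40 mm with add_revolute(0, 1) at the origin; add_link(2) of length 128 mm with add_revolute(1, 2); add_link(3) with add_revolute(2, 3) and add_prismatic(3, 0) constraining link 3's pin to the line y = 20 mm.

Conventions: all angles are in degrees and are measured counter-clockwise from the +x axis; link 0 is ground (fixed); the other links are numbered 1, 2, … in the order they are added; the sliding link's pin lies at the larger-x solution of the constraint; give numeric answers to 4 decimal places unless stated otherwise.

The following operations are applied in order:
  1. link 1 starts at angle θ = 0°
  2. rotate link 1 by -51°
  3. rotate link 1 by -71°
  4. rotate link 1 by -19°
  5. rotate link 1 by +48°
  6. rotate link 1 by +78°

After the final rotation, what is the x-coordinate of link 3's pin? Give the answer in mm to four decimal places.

geometry: r = 40 mm, L = 128 mm, e = 20 mm; θ starts at 0°
rotate link 1 by -51°: θ ← 0° -51° = -51°
rotate link 1 by -71°: θ ← -51° -71° = -122°
rotate link 1 by -19°: θ ← -122° -19° = -141°
rotate link 1 by +48°: θ ← -141° +48° = -93°
rotate link 1 by +78°: θ ← -93° +78° = -15°
crank pin P = (r cos θ, r sin θ) = (38.637033, -10.352762)
h = r sin θ − e = -10.352762 − 20 = -30.352762
x = r cos θ + √(L² − h²) = 38.637033 + 124.349145 = 162.986178

162.9862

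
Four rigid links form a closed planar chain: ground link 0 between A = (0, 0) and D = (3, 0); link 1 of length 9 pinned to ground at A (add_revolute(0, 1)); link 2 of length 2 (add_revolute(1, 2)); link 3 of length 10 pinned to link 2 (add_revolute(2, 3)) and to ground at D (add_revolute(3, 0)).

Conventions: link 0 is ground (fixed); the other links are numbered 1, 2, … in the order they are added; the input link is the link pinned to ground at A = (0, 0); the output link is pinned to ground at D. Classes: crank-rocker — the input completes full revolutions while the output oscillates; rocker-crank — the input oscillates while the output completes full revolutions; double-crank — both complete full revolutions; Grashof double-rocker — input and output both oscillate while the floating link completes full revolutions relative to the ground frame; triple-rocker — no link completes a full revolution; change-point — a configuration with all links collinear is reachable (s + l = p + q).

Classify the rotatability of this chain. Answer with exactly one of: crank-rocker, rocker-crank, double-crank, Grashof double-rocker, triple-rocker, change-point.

lengths: ground=3, input=9, coupler=2, output=10
sorted: s=2 (shortest), l=10 (longest), p+q=12
s + l = 12 vs p + q = 12
s + l = p + q → change-point (collinear configuration reachable)

change-point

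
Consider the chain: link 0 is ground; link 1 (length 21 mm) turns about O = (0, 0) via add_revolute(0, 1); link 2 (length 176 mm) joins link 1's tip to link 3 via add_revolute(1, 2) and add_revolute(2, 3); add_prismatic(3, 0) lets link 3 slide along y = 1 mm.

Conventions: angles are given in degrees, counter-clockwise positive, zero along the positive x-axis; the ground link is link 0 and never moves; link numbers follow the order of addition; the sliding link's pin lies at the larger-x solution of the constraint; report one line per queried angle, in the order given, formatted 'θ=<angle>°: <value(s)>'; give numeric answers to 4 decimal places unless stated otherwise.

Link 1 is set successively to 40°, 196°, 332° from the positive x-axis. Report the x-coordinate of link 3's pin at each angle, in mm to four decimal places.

geometry: r = 21 mm, L = 176 mm, e = 1 mm
θ=40°: crank pin P = (r cos θ, r sin θ) = (16.086933, 13.498540)
θ=40°: h = r sin θ − e = 13.498540 − 1 = 12.498540
θ=40°: x = r cos θ + √(L² − h²) = 16.086933 + 175.555651 = 191.642584
θ=196°: crank pin P = (r cos θ, r sin θ) = (-20.186496, -5.788384)
θ=196°: h = r sin θ − e = -5.788384 − 1 = -6.788384
θ=196°: x = r cos θ + √(L² − h²) = -20.186496 + 175.869036 = 155.682540
θ=332°: crank pin P = (r cos θ, r sin θ) = (18.541899, -9.858903)
θ=332°: h = r sin θ − e = -9.858903 − 1 = -10.858903
θ=332°: x = r cos θ + √(L² − h²) = 18.541899 + 175.664693 = 194.206592

θ=40°: 191.6426
θ=196°: 155.6825
θ=332°: 194.2066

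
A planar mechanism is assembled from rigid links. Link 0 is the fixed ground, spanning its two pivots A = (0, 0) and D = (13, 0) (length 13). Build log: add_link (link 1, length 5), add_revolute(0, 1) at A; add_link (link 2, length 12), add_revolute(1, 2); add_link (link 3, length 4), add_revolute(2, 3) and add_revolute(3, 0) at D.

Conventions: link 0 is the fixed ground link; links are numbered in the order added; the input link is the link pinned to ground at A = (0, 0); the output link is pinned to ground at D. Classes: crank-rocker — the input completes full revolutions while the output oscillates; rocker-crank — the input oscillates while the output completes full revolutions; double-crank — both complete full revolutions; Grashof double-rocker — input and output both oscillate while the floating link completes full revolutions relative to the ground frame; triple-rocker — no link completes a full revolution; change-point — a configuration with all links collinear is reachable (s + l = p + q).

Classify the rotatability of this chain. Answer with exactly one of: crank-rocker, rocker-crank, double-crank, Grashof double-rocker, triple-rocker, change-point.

lengths: ground=13, input=5, coupler=12, output=4
sorted: s=4 (shortest), l=13 (longest), p+q=17
s + l = 17 vs p + q = 17
s + l = p + q → change-point (collinear configuration reachable)

change-point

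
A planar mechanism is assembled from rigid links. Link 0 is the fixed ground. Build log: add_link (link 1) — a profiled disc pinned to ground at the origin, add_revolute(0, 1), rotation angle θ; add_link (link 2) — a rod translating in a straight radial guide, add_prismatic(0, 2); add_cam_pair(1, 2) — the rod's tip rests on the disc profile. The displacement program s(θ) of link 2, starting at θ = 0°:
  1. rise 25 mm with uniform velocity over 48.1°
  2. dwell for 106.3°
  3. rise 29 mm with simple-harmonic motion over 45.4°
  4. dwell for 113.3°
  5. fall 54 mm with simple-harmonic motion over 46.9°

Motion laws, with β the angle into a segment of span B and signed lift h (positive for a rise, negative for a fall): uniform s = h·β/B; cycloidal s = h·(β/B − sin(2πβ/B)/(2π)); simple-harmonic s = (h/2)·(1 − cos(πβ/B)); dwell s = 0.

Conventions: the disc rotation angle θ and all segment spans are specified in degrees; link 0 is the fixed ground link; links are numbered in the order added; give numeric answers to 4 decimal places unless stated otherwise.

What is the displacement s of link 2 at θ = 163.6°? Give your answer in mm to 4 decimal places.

seg 1 [0°–48.1°] uniform, h=25: full span → s += 25 → s = 25.0000
seg 2 [48.1°–154.4°] dwell: s stays 25.0000
seg 3 [154.4°–199.8°] simple-harmonic, h=29: θ=163.6° here. β=9.2, B=45.4. 29/2·(1 − cos(π·0.2026)) = 2.8404 → s = 27.8404

27.8404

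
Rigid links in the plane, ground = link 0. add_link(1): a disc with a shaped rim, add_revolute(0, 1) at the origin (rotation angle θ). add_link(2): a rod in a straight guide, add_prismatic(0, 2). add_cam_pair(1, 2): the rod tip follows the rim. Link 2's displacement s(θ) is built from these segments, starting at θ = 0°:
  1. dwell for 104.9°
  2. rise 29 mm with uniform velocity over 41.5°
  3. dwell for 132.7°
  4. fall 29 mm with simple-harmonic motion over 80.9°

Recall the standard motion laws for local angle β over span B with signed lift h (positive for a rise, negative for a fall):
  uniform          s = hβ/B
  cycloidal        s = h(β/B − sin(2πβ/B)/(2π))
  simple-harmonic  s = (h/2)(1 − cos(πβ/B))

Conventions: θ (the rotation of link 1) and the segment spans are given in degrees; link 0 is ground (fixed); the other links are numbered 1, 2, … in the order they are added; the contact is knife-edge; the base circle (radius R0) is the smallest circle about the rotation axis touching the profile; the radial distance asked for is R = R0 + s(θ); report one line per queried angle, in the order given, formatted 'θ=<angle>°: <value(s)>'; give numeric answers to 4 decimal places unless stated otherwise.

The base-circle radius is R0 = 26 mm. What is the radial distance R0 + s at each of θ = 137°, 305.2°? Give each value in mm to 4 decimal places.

segment 1 (0° to 104.9°, dwell): s unchanged at 0.0000
θ = 137° falls in segment 2 (104.9° to 146.4°, uniform, h = 29): β = 137 − 104.9 = 32.1°, B = 41.5°; Δs = 29·32.1/41.5 = 22.4313; s = 0.0000 + 22.4313 = 22.4313
segment 2 (104.9° to 146.4°, uniform, h = 29) is passed completely: s = 0.0000 + (29) = 29.0000
segment 3 (146.4° to 279.1°, dwell): s unchanged at 29.0000
θ = 305.2° falls in segment 4 (279.1° to 360°, simple-harmonic, h = -29): β = 305.2 − 279.1 = 26.1°, B = 80.9°; Δs = -29/2·(1 − cos(π·0.3226)) = -6.8316; s = 29.0000 − 6.8316 = 22.1684
θ=137°: R = R0 + s = 26 + 22.4313 = 48.4313
θ=305.2°: R = R0 + s = 26 + 22.1684 = 48.1684

θ=137°: 48.4313
θ=305.2°: 48.1684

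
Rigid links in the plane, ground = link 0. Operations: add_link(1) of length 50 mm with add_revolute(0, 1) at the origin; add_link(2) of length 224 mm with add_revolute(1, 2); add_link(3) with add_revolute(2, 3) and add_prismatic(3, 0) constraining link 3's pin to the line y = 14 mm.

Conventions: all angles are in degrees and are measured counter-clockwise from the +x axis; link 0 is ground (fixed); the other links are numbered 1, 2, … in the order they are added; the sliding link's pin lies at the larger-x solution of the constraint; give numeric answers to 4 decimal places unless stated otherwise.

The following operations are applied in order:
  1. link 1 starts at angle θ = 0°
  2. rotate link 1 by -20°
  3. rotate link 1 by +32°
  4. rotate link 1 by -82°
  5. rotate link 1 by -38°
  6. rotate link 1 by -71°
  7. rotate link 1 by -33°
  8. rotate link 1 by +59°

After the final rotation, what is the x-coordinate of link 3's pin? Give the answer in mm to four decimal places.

geometry: r = 50 mm, L = 224 mm, e = 14 mm; θ starts at 0°
rotate link 1 by -20°: θ ← 0° -20° = -20°
rotate link 1 by +32°: θ ← -20° +32° = 12°
rotate link 1 by -82°: θ ← 12° -82° = -70°
rotate link 1 by -38°: θ ← -70° -38° = -108°
rotate link 1 by -71°: θ ← -108° -71° = -179°
rotate link 1 by -33°: θ ← -179° -33° = -212°
rotate link 1 by +59°: θ ← -212° +59° = -153°
crank pin P = (r cos θ, r sin θ) = (-44.550326, -22.699525)
h = r sin θ − e = -22.699525 − 14 = -36.699525
x = r cos θ + √(L² − h²) = -44.550326 + 220.973177 = 176.422851

176.4229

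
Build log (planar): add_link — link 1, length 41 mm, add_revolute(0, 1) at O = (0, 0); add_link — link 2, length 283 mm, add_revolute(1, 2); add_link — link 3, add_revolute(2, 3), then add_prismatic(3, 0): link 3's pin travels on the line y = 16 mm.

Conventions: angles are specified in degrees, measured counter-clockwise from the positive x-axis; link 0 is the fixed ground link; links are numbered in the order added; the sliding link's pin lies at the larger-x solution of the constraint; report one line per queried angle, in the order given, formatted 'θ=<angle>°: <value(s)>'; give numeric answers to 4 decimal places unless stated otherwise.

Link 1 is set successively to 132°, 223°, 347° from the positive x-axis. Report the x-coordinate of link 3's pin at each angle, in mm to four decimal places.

geometry: r = 41 mm, L = 283 mm, e = 16 mm
θ=132°: crank pin P = (r cos θ, r sin θ) = (-27.434355, 30.468938)
θ=132°: h = r sin θ − e = 30.468938 − 16 = 14.468938
θ=132°: x = r cos θ + √(L² − h²) = -27.434355 + 282.629881 = 255.195526
θ=223°: crank pin P = (r cos θ, r sin θ) = (-29.985502, -27.961933)
θ=223°: h = r sin θ − e = -27.961933 − 16 = -43.961933
θ=223°: x = r cos θ + √(L² − h²) = -29.985502 + 279.564569 = 249.579068
θ=347°: crank pin P = (r cos θ, r sin θ) = (39.949173, -9.222993)
θ=347°: h = r sin θ − e = -9.222993 − 16 = -25.222993
θ=347°: x = r cos θ + √(L² − h²) = 39.949173 + 281.873732 = 321.822904

θ=132°: 255.1955
θ=223°: 249.5791
θ=347°: 321.8229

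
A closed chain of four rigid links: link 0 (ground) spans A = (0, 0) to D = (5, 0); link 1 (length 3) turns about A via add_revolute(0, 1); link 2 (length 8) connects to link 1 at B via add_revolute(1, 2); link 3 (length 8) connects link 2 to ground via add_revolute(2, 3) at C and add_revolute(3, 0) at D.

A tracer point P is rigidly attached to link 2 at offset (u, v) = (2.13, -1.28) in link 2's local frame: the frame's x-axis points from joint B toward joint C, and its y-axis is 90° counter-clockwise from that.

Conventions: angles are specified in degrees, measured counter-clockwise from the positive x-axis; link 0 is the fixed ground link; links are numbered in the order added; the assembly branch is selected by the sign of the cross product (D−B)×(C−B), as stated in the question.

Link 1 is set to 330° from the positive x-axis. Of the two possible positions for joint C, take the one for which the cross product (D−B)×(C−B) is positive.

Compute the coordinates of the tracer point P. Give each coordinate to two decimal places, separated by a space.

A=(0,0), D=(5.00,0)
B = A + 3.00·(cos330°, sin330°) = (2.5981, -1.5000)
|BD| = 2.8318
circle(B,8.00) ∩ circle(D,8.00): a=1.4159, h=7.8737
  candidates: C₊=(-0.3716,5.9284) cross=22.297; C₋=(7.9697,-7.4284) cross=-22.297
  branch + wants cross > 0 → take C=(-0.3716,5.9284) (cross=22.297)
ex = (C−B)/|BC| = (-0.3712,0.9285); ey = (-0.9285,-0.3712)
P = B + 2.13·ex + -1.28·ey = (2.9959,0.9530)

3.00 0.95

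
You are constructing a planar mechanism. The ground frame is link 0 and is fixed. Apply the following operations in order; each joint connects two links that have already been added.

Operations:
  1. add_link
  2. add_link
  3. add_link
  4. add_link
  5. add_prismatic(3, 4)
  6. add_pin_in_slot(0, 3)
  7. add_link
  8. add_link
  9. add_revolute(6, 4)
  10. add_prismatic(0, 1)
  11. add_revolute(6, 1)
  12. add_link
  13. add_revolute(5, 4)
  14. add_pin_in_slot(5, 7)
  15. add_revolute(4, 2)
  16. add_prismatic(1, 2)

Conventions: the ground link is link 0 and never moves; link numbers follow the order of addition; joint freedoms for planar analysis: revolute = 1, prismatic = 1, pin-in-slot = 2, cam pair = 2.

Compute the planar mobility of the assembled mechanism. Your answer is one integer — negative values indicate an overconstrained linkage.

ground; <1,0,0>
#1 <2,0,0>
#2 <3,0,0>
#3 <4,0,0>
#4 <5,0,0>
P:3↔4 J1 <5,1,0>
PS:0↔3 J2 <5,1,1>
#5 <6,1,1>
#6 <7,1,1>
R:6↔4 J1 <7,2,1>
P:0↔1 J1 <7,3,1>
R:6↔1 J1 <7,4,1>
#7 <8,4,1>
R:5↔4 J1 <8,5,1>
PS:5↔7 J2 <8,5,2>
R:4↔2 J1 <8,6,2>
P:1↔2 J1 <8,7,2>
3×7 − 2×7 − 1×2 = 5

M = 5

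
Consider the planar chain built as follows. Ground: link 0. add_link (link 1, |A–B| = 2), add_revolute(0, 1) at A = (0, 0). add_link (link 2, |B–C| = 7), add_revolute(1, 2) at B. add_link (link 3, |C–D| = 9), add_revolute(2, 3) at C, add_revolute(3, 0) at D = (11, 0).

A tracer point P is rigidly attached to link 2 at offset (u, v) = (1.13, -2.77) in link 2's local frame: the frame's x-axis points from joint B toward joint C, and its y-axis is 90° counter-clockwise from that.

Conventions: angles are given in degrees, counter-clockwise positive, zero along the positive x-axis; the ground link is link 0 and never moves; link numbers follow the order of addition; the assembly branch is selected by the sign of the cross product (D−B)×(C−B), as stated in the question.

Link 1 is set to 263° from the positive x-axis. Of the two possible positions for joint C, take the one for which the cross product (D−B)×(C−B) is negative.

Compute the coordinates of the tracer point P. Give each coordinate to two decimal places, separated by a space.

A=(0,0), D=(11.00,0)
B = A + 2.00·(cos263°, sin263°) = (-0.2437, -1.9851)
|BD| = 11.4176
circle(B,7.00) ∩ circle(D,9.00): a=4.3075, h=5.5178
  candidates: C₊=(3.0388,4.1975) cross=63.000; C₋=(4.9575,-6.6699) cross=-63.000
  branch - wants cross < 0 → take C=(4.9575,-6.6699) (cross=-63.000)
ex = (C−B)/|BC| = (0.7430,-0.6693); ey = (0.6693,0.7430)
P = B + 1.13·ex + -2.77·ey = (-1.2580,-4.7995)

-1.26 -4.80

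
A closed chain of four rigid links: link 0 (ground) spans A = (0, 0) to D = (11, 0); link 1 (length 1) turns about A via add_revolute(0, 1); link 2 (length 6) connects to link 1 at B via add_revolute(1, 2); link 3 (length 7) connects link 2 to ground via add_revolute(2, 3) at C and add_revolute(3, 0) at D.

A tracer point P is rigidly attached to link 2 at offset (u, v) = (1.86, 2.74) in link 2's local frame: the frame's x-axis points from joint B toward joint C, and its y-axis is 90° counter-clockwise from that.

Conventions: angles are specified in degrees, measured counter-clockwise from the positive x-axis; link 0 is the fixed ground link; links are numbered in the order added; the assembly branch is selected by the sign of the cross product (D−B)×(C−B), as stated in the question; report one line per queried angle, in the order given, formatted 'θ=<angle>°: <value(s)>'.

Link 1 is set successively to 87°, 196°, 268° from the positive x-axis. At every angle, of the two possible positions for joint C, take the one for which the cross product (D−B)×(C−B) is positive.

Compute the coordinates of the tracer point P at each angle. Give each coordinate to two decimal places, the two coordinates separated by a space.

A=(0,0), D=(11.00,0)
θ=87°: B = A + 1.00·(cos87°, sin87°) = (0.0523, 0.9986)
θ=87°: |BD| = 10.9931
θ=87°: circle(B,6.00) ∩ circle(D,7.00): a=4.9053, h=3.4552
θ=87°:   candidates: C₊=(5.2512,3.9939) cross=37.983; C₋=(4.6235,-2.8879) cross=-37.983
θ=87°:   branch + wants cross > 0 → take C=(5.2512,3.9939) (cross=37.983)
θ=87°: ex = (C−B)/|BC| = (0.8665,0.4992); ey = (-0.4992,0.8665)
θ=87°: P = B + 1.86·ex + 2.74·ey = (0.2961,4.3013)
θ=196°: B = A + 1.00·(cos196°, sin196°) = (-0.9613, -0.2756)
θ=196°: |BD| = 11.9644
θ=196°: circle(B,6.00) ∩ circle(D,7.00): a=5.4389, h=2.5334
θ=196°:   candidates: C₊=(4.4179,2.3824) cross=30.310; C₋=(4.5346,-2.6830) cross=-30.310
θ=196°:   branch + wants cross > 0 → take C=(4.4179,2.3824) (cross=30.310)
θ=196°: ex = (C−B)/|BC| = (0.8965,0.4430); ey = (-0.4430,0.8965)
θ=196°: P = B + 1.86·ex + 2.74·ey = (-0.5075,3.0048)
θ=268°: B = A + 1.00·(cos268°, sin268°) = (-0.0349, -0.9994)
θ=268°: |BD| = 11.0801
θ=268°: circle(B,6.00) ∩ circle(D,7.00): a=4.9534, h=3.3858
θ=268°:   candidates: C₊=(4.5929,2.8194) cross=37.515; C₋=(5.2037,-3.9246) cross=-37.515
θ=268°:   branch + wants cross > 0 → take C=(4.5929,2.8194) (cross=37.515)
θ=268°: ex = (C−B)/|BC| = (0.7713,0.6365); ey = (-0.6365,0.7713)
θ=268°: P = B + 1.86·ex + 2.74·ey = (-0.3442,2.2978)

θ=87°: 0.30 4.30
θ=196°: -0.51 3.00
θ=268°: -0.34 2.30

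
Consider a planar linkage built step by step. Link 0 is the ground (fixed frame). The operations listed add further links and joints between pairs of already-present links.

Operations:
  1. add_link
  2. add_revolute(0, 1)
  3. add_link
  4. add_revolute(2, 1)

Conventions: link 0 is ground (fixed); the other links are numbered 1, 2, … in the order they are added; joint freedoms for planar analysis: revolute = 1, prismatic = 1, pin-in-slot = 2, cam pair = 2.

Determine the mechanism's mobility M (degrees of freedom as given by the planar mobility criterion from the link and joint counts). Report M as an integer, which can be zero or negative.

L=1 J1=0 J2=0
add link → L=2 J1=0 J2=0
R@0,1 dof=1 J1 → L=2 J1=1 J2=0
add link → L=3 J1=1 J2=0
R@2,1 dof=1 J1 → L=3 J1=2 J2=0
M=3(L−1)−2J1−J2=3·2−2·2−0=2

M = 2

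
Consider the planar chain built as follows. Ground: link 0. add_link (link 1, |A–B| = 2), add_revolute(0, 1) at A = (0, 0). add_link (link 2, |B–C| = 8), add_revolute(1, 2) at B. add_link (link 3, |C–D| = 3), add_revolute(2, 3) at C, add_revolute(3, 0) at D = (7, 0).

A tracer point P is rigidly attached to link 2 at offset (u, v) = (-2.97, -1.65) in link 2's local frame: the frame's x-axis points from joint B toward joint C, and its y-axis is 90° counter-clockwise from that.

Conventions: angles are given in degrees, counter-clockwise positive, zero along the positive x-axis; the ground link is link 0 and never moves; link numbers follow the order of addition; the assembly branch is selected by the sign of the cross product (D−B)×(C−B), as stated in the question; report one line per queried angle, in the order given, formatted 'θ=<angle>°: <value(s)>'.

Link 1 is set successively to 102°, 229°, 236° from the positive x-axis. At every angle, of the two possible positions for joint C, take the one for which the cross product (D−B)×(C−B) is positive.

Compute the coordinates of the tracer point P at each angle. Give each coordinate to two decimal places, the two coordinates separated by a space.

A=(0,0), D=(7.00,0)
θ=102°: B = A + 2.00·(cos102°, sin102°) = (-0.4158, 1.9563)
θ=102°: |BD| = 7.6695
θ=102°: circle(B,8.00) ∩ circle(D,3.00): a=7.4204, h=2.9896
θ=102°:   candidates: C₊=(7.5217,2.9543) cross=22.929; C₋=(5.9965,-2.8272) cross=-22.929
θ=102°:   branch + wants cross > 0 → take C=(7.5217,2.9543) (cross=22.929)
θ=102°: ex = (C−B)/|BC| = (0.9922,0.1247); ey = (-0.1247,0.9922)
θ=102°: P = B + -2.97·ex + -1.65·ey = (-3.1568,-0.0513)
θ=229°: B = A + 2.00·(cos229°, sin229°) = (-1.3121, -1.5094)
θ=229°: |BD| = 8.4481
θ=229°: circle(B,8.00) ∩ circle(D,3.00): a=7.4792, h=2.8393
θ=229°:   candidates: C₊=(5.5395,2.6205) cross=23.986; C₋=(6.5540,-2.9667) cross=-23.986
θ=229°:   branch + wants cross > 0 → take C=(5.5395,2.6205) (cross=23.986)
θ=229°: ex = (C−B)/|BC| = (0.8564,0.5162); ey = (-0.5162,0.8564)
θ=229°: P = B + -2.97·ex + -1.65·ey = (-3.0040,-4.4558)
θ=236°: B = A + 2.00·(cos236°, sin236°) = (-1.1184, -1.6581)
θ=236°: |BD| = 8.2860
θ=236°: circle(B,8.00) ∩ circle(D,3.00): a=7.4618, h=2.8846
θ=236°:   candidates: C₊=(5.6153,2.6613) cross=23.902; C₋=(6.7698,-2.9912) cross=-23.902
θ=236°:   branch + wants cross > 0 → take C=(5.6153,2.6613) (cross=23.902)
θ=236°: ex = (C−B)/|BC| = (0.8417,0.5399); ey = (-0.5399,0.8417)
θ=236°: P = B + -2.97·ex + -1.65·ey = (-2.7274,-4.6505)

θ=102°: -3.16 -0.05
θ=229°: -3.00 -4.46
θ=236°: -2.73 -4.65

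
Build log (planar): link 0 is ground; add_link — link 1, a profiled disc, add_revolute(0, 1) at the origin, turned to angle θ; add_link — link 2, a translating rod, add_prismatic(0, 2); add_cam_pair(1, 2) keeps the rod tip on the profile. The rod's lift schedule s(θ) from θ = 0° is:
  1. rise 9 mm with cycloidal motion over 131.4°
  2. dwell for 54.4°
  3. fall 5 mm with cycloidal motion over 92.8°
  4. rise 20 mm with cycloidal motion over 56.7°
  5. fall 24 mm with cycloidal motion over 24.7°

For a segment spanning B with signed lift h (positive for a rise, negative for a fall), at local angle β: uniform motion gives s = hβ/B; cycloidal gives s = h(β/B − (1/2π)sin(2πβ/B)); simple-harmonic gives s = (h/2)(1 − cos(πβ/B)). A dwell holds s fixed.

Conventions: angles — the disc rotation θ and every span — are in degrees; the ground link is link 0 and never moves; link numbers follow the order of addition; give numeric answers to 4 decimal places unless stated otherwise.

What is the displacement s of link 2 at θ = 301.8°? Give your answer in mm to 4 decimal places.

seg 1 [0°–131.4°] cycloidal, h=9: full span → s += 9 → s = 9.0000
seg 2 [131.4°–185.8°] dwell: s stays 9.0000
seg 3 [185.8°–278.6°] cycloidal, h=-5: full span → s += -5 → s = 4.0000
seg 4 [278.6°–335.3°] cycloidal, h=20: θ=301.8° here. β=23.2, B=56.7. 20·(0.4092 − sin(2π·0.4092)/(2π)) = 6.4639 → s = 10.4639

10.4639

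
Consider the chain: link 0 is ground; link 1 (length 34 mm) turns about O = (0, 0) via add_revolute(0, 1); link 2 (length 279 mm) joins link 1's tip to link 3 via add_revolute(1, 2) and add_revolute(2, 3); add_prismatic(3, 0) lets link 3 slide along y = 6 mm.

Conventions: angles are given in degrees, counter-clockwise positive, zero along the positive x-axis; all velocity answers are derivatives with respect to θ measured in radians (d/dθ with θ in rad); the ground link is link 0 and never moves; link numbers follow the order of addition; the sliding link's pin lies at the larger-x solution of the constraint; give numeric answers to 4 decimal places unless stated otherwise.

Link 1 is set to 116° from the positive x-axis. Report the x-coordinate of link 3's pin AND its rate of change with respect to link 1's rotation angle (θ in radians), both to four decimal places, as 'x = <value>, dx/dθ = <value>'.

geometry: r = 34 mm, L = 279 mm, e = 6 mm
crank pin P = (r cos θ, r sin θ) = (-14.904619, 30.558998)
h = r sin θ − e = 30.558998 − 6 = 24.558998
x = r cos θ + √(L² − h²) = -14.904619 + 277.916994 = 263.012375
dx/dθ = −r sin θ − h·r cos θ/√(L² − h²) (θ in radians; h = 24.558998) = -29.241905

x = 263.0124, dx/dθ = -29.2419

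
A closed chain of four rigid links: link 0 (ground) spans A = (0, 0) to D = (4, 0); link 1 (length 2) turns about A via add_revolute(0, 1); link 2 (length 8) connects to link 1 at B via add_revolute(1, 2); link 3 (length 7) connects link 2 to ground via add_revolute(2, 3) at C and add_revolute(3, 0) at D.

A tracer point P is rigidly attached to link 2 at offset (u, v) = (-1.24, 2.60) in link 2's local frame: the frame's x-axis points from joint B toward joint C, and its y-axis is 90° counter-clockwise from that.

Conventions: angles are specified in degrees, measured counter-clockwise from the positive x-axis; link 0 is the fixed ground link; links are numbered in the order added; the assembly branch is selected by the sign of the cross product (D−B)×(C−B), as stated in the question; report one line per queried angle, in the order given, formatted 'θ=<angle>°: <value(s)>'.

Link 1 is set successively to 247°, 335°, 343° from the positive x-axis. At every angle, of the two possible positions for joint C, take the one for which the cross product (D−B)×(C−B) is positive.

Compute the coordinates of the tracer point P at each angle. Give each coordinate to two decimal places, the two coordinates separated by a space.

A=(0,0), D=(4.00,0)
θ=247°: B = A + 2.00·(cos247°, sin247°) = (-0.7815, -1.8410)
θ=247°: |BD| = 5.1236
θ=247°: circle(B,8.00) ∩ circle(D,7.00): a=4.0256, h=6.9133
θ=247°:   candidates: C₊=(0.4912,6.0571) cross=35.422; C₋=(5.4594,-6.8462) cross=-35.422
θ=247°:   branch + wants cross > 0 → take C=(0.4912,6.0571) (cross=35.422)
θ=247°: ex = (C−B)/|BC| = (0.1591,0.9873); ey = (-0.9873,0.1591)
θ=247°: P = B + -1.24·ex + 2.60·ey = (-3.5456,-2.6516)
θ=335°: B = A + 2.00·(cos335°, sin335°) = (1.8126, -0.8452)
θ=335°: |BD| = 2.3450
θ=335°: circle(B,8.00) ∩ circle(D,7.00): a=4.3708, h=6.7005
θ=335°:   candidates: C₊=(3.4745,6.9802) cross=15.713; C₋=(8.3047,-5.5199) cross=-15.713
θ=335°:   branch + wants cross > 0 → take C=(3.4745,6.9802) (cross=15.713)
θ=335°: ex = (C−B)/|BC| = (0.2077,0.9782); ey = (-0.9782,0.2077)
θ=335°: P = B + -1.24·ex + 2.60·ey = (-0.9883,-1.5181)
θ=343°: B = A + 2.00·(cos343°, sin343°) = (1.9126, -0.5847)
θ=343°: |BD| = 2.1677
θ=343°: circle(B,8.00) ∩ circle(D,7.00): a=4.5437, h=6.5844
θ=343°:   candidates: C₊=(4.5117,6.9813) cross=14.273; C₋=(8.0640,-5.6995) cross=-14.273
θ=343°:   branch + wants cross > 0 → take C=(4.5117,6.9813) (cross=14.273)
θ=343°: ex = (C−B)/|BC| = (0.3249,0.9458); ey = (-0.9458,0.3249)
θ=343°: P = B + -1.24·ex + 2.60·ey = (-0.9492,-0.9128)

θ=247°: -3.55 -2.65
θ=335°: -0.99 -1.52
θ=343°: -0.95 -0.91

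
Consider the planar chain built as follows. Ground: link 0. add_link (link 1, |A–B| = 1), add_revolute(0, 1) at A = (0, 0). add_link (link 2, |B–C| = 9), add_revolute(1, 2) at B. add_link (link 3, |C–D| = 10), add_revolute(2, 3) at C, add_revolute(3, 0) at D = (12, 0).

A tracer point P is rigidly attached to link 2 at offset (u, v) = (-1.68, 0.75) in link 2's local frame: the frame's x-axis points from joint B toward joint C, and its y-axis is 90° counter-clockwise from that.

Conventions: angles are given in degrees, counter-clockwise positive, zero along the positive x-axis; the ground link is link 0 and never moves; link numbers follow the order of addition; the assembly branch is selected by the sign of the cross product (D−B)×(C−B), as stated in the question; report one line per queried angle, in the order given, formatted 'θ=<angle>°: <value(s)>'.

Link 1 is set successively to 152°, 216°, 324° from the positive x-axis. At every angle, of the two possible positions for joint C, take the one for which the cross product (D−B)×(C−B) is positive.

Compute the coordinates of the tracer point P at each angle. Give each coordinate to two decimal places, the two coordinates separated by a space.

A=(0,0), D=(12.00,0)
θ=152°: B = A + 1.00·(cos152°, sin152°) = (-0.8829, 0.4695)
θ=152°: |BD| = 12.8915
θ=152°: circle(B,9.00) ∩ circle(D,10.00): a=5.7088, h=6.9577
θ=152°:   candidates: C₊=(5.0755,7.2146) cross=89.695; C₋=(4.5687,-6.6915) cross=-89.695
θ=152°:   branch + wants cross > 0 → take C=(5.0755,7.2146) (cross=89.695)
θ=152°: ex = (C−B)/|BC| = (0.6620,0.7495); ey = (-0.7495,0.6620)
θ=152°: P = B + -1.68·ex + 0.75·ey = (-2.5573,-0.2931)
θ=216°: B = A + 1.00·(cos216°, sin216°) = (-0.8090, -0.5878)
θ=216°: |BD| = 12.8225
θ=216°: circle(B,9.00) ∩ circle(D,10.00): a=5.6704, h=6.9891
θ=216°:   candidates: C₊=(4.5350,6.6539) cross=89.617; C₋=(5.1758,-7.3096) cross=-89.617
θ=216°:   branch + wants cross > 0 → take C=(4.5350,6.6539) (cross=89.617)
θ=216°: ex = (C−B)/|BC| = (0.5938,0.8046); ey = (-0.8046,0.5938)
θ=216°: P = B + -1.68·ex + 0.75·ey = (-2.4100,-1.4942)
θ=324°: B = A + 1.00·(cos324°, sin324°) = (0.8090, -0.5878)
θ=324°: |BD| = 11.2064
θ=324°: circle(B,9.00) ∩ circle(D,10.00): a=4.7555, h=7.6410
θ=324°:   candidates: C₊=(5.1572,7.2922) cross=85.629; C₋=(5.9587,-7.9689) cross=-85.629
θ=324°:   branch + wants cross > 0 → take C=(5.1572,7.2922) (cross=85.629)
θ=324°: ex = (C−B)/|BC| = (0.4831,0.8755); ey = (-0.8755,0.4831)
θ=324°: P = B + -1.68·ex + 0.75·ey = (-0.6593,-1.6964)

θ=152°: -2.56 -0.29
θ=216°: -2.41 -1.49
θ=324°: -0.66 -1.70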